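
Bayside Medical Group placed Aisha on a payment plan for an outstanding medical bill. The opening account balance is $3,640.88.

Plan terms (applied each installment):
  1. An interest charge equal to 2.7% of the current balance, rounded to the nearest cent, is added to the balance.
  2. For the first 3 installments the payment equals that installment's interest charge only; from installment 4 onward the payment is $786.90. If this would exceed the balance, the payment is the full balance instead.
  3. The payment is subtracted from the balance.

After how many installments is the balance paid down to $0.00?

9

Installment 1: opening $3,640.88; interest $98.30 → $3,739.18; payment $98.30; balance $3,640.88
Installment 2: opening $3,640.88; interest $98.30 → $3,739.18; payment $98.30; balance $3,640.88
Installment 3: opening $3,640.88; interest $98.30 → $3,739.18; payment $98.30; balance $3,640.88
Installment 4: opening $3,640.88; interest $98.30 → $3,739.18; payment $786.90; balance $2,952.28
Installment 5: opening $2,952.28; interest $79.71 → $3,031.99; payment $786.90; balance $2,245.09
Installment 6: opening $2,245.09; interest $60.62 → $2,305.71; payment $786.90; balance $1,518.81
Installment 7: opening $1,518.81; interest $41.01 → $1,559.82; payment $786.90; balance $772.92
Installment 8: opening $772.92; interest $20.87 → $793.79; payment $786.90; balance $6.89
Installment 9: opening $6.89; interest $0.19 → $7.08; payment $7.08; balance $0.00
Balance reaches $0.00 in installment 9.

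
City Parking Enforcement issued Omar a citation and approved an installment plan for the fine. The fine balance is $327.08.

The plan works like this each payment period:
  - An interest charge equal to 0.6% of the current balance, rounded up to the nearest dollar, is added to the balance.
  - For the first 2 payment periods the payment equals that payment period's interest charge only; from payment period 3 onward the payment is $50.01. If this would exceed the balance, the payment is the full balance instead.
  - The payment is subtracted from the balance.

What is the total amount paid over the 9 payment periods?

$342.08

Payment period 1: $327.08 +$2.00 interest = $329.08; pay $2.00 → $327.08
Payment period 2: $327.08 +$2.00 interest = $329.08; pay $2.00 → $327.08
Payment period 3: $327.08 +$2.00 interest = $329.08; pay $50.01 → $279.07
Payment period 4: $279.07 +$2.00 interest = $281.07; pay $50.01 → $231.06
Payment period 5: $231.06 +$2.00 interest = $233.06; pay $50.01 → $183.05
Payment period 6: $183.05 +$2.00 interest = $185.05; pay $50.01 → $135.04
Payment period 7: $135.04 +$1.00 interest = $136.04; pay $50.01 → $86.03
Payment period 8: $86.03 +$1.00 interest = $87.03; pay $50.01 → $37.02
Payment period 9: $37.02 +$1.00 interest = $38.02; pay $38.02 → $0.00
Total paid: $342.08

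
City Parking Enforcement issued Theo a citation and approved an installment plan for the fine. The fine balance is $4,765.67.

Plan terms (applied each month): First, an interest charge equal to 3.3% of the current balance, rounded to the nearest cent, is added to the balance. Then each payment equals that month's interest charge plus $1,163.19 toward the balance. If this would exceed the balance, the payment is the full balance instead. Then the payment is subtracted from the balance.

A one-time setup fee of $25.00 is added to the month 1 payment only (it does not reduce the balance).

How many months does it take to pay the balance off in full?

5

Month 1: opening $4,765.67; interest $157.27 → $4,922.94; payment $1,320.46 (+ $25.00 fee); balance $3,602.48
Month 2: opening $3,602.48; interest $118.88 → $3,721.36; payment $1,282.07; balance $2,439.29
Month 3: opening $2,439.29; interest $80.50 → $2,519.79; payment $1,243.69; balance $1,276.10
Month 4: opening $1,276.10; interest $42.11 → $1,318.21; payment $1,205.30; balance $112.91
Month 5: opening $112.91; interest $3.73 → $116.64; payment $116.64; balance $0.00
Balance reaches $0.00 in month 5.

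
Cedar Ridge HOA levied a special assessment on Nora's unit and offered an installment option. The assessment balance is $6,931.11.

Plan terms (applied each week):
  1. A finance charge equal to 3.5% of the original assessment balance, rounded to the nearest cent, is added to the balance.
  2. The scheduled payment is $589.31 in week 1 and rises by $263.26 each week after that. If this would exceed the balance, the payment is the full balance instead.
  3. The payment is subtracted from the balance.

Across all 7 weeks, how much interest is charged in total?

Week 1: $6,931.11 +$242.59 interest = $7,173.70; pay $589.31 → $6,584.39
Week 2: $6,584.39 +$242.59 interest = $6,826.98; pay $852.57 → $5,974.41
Week 3: $5,974.41 +$242.59 interest = $6,217.00; pay $1,115.83 → $5,101.17
Week 4: $5,101.17 +$242.59 interest = $5,343.76; pay $1,379.09 → $3,964.67
Week 5: $3,964.67 +$242.59 interest = $4,207.26; pay $1,642.35 → $2,564.91
Week 6: $2,564.91 +$242.59 interest = $2,807.50; pay $1,905.61 → $901.89
Week 7: $901.89 +$242.59 interest = $1,144.48; pay $1,144.48 → $0.00
Total interest: $242.59 + $242.59 + $242.59 + $242.59 + $242.59 + $242.59 + $242.59 = $1,698.13

$1,698.13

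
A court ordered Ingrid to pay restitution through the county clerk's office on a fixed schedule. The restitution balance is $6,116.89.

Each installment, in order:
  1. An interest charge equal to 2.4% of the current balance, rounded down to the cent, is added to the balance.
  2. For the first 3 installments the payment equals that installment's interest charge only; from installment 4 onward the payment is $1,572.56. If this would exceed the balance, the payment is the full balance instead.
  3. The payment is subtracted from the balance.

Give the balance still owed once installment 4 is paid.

$4,691.13

# | Opening | Interest | Payment | End bal
1 | $6,116.89 | $146.80 | $146.80 | $6,116.89
2 | $6,116.89 | $146.80 | $146.80 | $6,116.89
3 | $6,116.89 | $146.80 | $146.80 | $6,116.89
4 | $6,116.89 | $146.80 | $1,572.56 | $4,691.13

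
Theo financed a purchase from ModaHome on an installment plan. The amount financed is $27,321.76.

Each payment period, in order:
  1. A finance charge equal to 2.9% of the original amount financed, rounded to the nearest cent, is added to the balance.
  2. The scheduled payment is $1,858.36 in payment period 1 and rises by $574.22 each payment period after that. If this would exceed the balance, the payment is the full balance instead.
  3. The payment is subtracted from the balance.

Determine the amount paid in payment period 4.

Payment period 1: opening $27,321.76; interest $792.33 → $28,114.09; payment $1,858.36; balance $26,255.73
Payment period 2: opening $26,255.73; interest $792.33 → $27,048.06; payment $2,432.58; balance $24,615.48
Payment period 3: opening $24,615.48; interest $792.33 → $25,407.81; payment $3,006.80; balance $22,401.01
Payment period 4: opening $22,401.01; interest $792.33 → $23,193.34; payment $3,581.02; balance $19,612.32

$3,581.02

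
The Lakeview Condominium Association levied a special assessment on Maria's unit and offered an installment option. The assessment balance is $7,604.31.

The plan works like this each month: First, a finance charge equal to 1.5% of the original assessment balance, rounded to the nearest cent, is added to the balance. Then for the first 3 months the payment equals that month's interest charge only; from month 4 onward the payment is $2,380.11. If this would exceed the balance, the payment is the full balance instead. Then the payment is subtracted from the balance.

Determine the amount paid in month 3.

Month 1: $7,604.31 +$114.06 interest = $7,718.37; pay $114.06 → $7,604.31
Month 2: $7,604.31 +$114.06 interest = $7,718.37; pay $114.06 → $7,604.31
Month 3: $7,604.31 +$114.06 interest = $7,718.37; pay $114.06 → $7,604.31

$114.06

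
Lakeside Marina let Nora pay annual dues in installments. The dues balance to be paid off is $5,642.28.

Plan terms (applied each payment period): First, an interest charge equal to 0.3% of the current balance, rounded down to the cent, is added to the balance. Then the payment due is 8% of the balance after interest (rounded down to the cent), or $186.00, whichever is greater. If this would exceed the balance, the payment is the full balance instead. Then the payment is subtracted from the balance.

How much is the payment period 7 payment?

Payment period 1: $5,642.28 +$16.92 interest = $5,659.20; pay $452.73 → $5,206.47
Payment period 2: $5,206.47 +$15.61 interest = $5,222.08; pay $417.76 → $4,804.32
Payment period 3: $4,804.32 +$14.41 interest = $4,818.73; pay $385.49 → $4,433.24
Payment period 4: $4,433.24 +$13.29 interest = $4,446.53; pay $355.72 → $4,090.81
Payment period 5: $4,090.81 +$12.27 interest = $4,103.08; pay $328.24 → $3,774.84
Payment period 6: $3,774.84 +$11.32 interest = $3,786.16; pay $302.89 → $3,483.27
Payment period 7: $3,483.27 +$10.44 interest = $3,493.71; pay $279.49 → $3,214.22

$279.49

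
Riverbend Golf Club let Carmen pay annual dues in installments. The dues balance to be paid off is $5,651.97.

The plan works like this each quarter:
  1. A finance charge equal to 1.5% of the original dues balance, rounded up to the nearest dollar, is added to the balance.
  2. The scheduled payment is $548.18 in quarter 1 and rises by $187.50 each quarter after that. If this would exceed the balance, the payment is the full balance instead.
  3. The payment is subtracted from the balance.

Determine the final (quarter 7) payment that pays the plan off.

Quarter 1: $5,651.97 +$85.00 interest = $5,736.97; pay $548.18 → $5,188.79
Quarter 2: $5,188.79 +$85.00 interest = $5,273.79; pay $735.68 → $4,538.11
Quarter 3: $4,538.11 +$85.00 interest = $4,623.11; pay $923.18 → $3,699.93
Quarter 4: $3,699.93 +$85.00 interest = $3,784.93; pay $1,110.68 → $2,674.25
Quarter 5: $2,674.25 +$85.00 interest = $2,759.25; pay $1,298.18 → $1,461.07
Quarter 6: $1,461.07 +$85.00 interest = $1,546.07; pay $1,485.68 → $60.39
Quarter 7: $60.39 +$85.00 interest = $145.39; pay $145.39 → $0.00

$145.39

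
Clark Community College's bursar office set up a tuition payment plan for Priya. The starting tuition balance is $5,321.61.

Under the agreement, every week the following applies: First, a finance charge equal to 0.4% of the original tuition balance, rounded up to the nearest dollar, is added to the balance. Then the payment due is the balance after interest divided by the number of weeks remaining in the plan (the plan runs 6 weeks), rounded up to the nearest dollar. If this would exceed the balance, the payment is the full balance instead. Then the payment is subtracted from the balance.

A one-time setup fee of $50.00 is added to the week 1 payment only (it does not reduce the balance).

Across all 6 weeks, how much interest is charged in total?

Week 1: $5,321.61 +$22.00 interest = $5,343.61; pay $891.00 (+ $50.00 fee) → $4,452.61
Week 2: $4,452.61 +$22.00 interest = $4,474.61; pay $895.00 → $3,579.61
Week 3: $3,579.61 +$22.00 interest = $3,601.61; pay $901.00 → $2,700.61
Week 4: $2,700.61 +$22.00 interest = $2,722.61; pay $908.00 → $1,814.61
Week 5: $1,814.61 +$22.00 interest = $1,836.61; pay $919.00 → $917.61
Week 6: $917.61 +$22.00 interest = $939.61; pay $939.61 → $0.00
Total interest: $22.00 + $22.00 + $22.00 + $22.00 + $22.00 + $22.00 = $132.00

$132.00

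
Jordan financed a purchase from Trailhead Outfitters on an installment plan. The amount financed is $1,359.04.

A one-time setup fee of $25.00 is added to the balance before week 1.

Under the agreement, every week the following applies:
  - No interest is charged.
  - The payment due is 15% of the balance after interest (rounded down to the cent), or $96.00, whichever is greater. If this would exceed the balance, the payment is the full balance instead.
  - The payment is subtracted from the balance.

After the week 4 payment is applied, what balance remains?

$722.50

Week 1: opening $1,384.04; payment $207.60; balance $1,176.44
Week 2: opening $1,176.44; payment $176.46; balance $999.98
Week 3: opening $999.98; payment $149.99; balance $849.99
Week 4: opening $849.99; payment $127.49; balance $722.50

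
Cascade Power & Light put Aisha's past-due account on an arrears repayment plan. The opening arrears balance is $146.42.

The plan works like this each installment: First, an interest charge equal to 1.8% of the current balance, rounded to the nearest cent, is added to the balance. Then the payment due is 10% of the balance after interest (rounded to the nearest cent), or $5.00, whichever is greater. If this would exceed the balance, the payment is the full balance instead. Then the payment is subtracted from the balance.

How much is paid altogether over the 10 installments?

$103.74

Installment 1: $146.42 +$2.64 interest = $149.06; pay $14.91 → $134.15
Installment 2: $134.15 +$2.41 interest = $136.56; pay $13.66 → $122.90
Installment 3: $122.90 +$2.21 interest = $125.11; pay $12.51 → $112.60
Installment 4: $112.60 +$2.03 interest = $114.63; pay $11.46 → $103.17
Installment 5: $103.17 +$1.86 interest = $105.03; pay $10.50 → $94.53
Installment 6: $94.53 +$1.70 interest = $96.23; pay $9.62 → $86.61
Installment 7: $86.61 +$1.56 interest = $88.17; pay $8.82 → $79.35
Installment 8: $79.35 +$1.43 interest = $80.78; pay $8.08 → $72.70
Installment 9: $72.70 +$1.31 interest = $74.01; pay $7.40 → $66.61
Installment 10: $66.61 +$1.20 interest = $67.81; pay $6.78 → $61.03
Total paid: $103.74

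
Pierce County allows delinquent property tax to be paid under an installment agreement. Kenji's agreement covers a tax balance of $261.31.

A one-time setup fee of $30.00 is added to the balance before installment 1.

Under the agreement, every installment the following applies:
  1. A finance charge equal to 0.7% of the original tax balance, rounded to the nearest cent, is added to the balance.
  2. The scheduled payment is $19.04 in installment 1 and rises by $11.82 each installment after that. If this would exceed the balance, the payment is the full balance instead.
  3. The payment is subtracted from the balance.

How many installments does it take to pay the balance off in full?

7

Installment 1: $291.31 +$1.83 interest = $293.14; pay $19.04 → $274.10
Installment 2: $274.10 +$1.83 interest = $275.93; pay $30.86 → $245.07
Installment 3: $245.07 +$1.83 interest = $246.90; pay $42.68 → $204.22
Installment 4: $204.22 +$1.83 interest = $206.05; pay $54.50 → $151.55
Installment 5: $151.55 +$1.83 interest = $153.38; pay $66.32 → $87.06
Installment 6: $87.06 +$1.83 interest = $88.89; pay $78.14 → $10.75
Installment 7: $10.75 +$1.83 interest = $12.58; pay $12.58 → $0.00
Balance reaches $0.00 in installment 7.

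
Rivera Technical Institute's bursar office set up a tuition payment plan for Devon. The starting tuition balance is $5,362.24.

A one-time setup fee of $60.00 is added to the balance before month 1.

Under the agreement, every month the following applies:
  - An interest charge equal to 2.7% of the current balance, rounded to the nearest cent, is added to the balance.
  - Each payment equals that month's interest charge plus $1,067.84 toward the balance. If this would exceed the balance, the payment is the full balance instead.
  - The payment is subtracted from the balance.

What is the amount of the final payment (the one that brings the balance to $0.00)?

$85.28

Month 1: opening $5,422.24; interest $146.40 → $5,568.64; payment $1,214.24; balance $4,354.40
Month 2: opening $4,354.40; interest $117.57 → $4,471.97; payment $1,185.41; balance $3,286.56
Month 3: opening $3,286.56; interest $88.74 → $3,375.30; payment $1,156.58; balance $2,218.72
Month 4: opening $2,218.72; interest $59.91 → $2,278.63; payment $1,127.75; balance $1,150.88
Month 5: opening $1,150.88; interest $31.07 → $1,181.95; payment $1,098.91; balance $83.04
Month 6: opening $83.04; interest $2.24 → $85.28; payment $85.28; balance $0.00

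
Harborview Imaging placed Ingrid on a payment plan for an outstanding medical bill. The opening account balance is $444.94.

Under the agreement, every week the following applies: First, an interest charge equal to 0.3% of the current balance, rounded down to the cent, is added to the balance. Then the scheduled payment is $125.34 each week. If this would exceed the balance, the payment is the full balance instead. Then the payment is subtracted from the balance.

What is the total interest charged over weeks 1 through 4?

Week 1: opening $444.94; interest $1.33 → $446.27; payment $125.34; balance $320.93
Week 2: opening $320.93; interest $0.96 → $321.89; payment $125.34; balance $196.55
Week 3: opening $196.55; interest $0.58 → $197.13; payment $125.34; balance $71.79
Week 4: opening $71.79; interest $0.21 → $72.00; payment $72.00; balance $0.00
Total interest: $1.33 + $0.96 + $0.58 + $0.21 = $3.08

$3.08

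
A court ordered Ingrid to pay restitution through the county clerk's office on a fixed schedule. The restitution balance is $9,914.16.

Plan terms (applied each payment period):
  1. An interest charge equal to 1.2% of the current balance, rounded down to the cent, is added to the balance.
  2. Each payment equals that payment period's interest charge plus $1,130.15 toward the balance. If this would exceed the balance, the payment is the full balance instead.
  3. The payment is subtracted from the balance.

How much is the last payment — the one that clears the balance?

$883.43

Payment period 1: $9,914.16 +$118.96 interest = $10,033.12; pay $1,249.11 → $8,784.01
Payment period 2: $8,784.01 +$105.40 interest = $8,889.41; pay $1,235.55 → $7,653.86
Payment period 3: $7,653.86 +$91.84 interest = $7,745.70; pay $1,221.99 → $6,523.71
Payment period 4: $6,523.71 +$78.28 interest = $6,601.99; pay $1,208.43 → $5,393.56
Payment period 5: $5,393.56 +$64.72 interest = $5,458.28; pay $1,194.87 → $4,263.41
Payment period 6: $4,263.41 +$51.16 interest = $4,314.57; pay $1,181.31 → $3,133.26
Payment period 7: $3,133.26 +$37.59 interest = $3,170.85; pay $1,167.74 → $2,003.11
Payment period 8: $2,003.11 +$24.03 interest = $2,027.14; pay $1,154.18 → $872.96
Payment period 9: $872.96 +$10.47 interest = $883.43; pay $883.43 → $0.00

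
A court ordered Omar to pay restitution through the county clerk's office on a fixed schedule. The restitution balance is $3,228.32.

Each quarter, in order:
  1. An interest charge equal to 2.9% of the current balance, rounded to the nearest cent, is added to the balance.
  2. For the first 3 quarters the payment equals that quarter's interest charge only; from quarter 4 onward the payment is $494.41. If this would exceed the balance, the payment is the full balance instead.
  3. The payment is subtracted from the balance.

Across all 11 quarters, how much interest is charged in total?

$684.82

Quarter 1: $3,228.32 +$93.62 interest = $3,321.94; pay $93.62 → $3,228.32
Quarter 2: $3,228.32 +$93.62 interest = $3,321.94; pay $93.62 → $3,228.32
Quarter 3: $3,228.32 +$93.62 interest = $3,321.94; pay $93.62 → $3,228.32
Quarter 4: $3,228.32 +$93.62 interest = $3,321.94; pay $494.41 → $2,827.53
Quarter 5: $2,827.53 +$82.00 interest = $2,909.53; pay $494.41 → $2,415.12
Quarter 6: $2,415.12 +$70.04 interest = $2,485.16; pay $494.41 → $1,990.75
Quarter 7: $1,990.75 +$57.73 interest = $2,048.48; pay $494.41 → $1,554.07
Quarter 8: $1,554.07 +$45.07 interest = $1,599.14; pay $494.41 → $1,104.73
Quarter 9: $1,104.73 +$32.04 interest = $1,136.77; pay $494.41 → $642.36
Quarter 10: $642.36 +$18.63 interest = $660.99; pay $494.41 → $166.58
Quarter 11: $166.58 +$4.83 interest = $171.41; pay $171.41 → $0.00
Total interest: $93.62 + $93.62 + $93.62 + $93.62 + $82.00 + $70.04 + $57.73 + $45.07 + $32.04 + $18.63 + $4.83 = $684.82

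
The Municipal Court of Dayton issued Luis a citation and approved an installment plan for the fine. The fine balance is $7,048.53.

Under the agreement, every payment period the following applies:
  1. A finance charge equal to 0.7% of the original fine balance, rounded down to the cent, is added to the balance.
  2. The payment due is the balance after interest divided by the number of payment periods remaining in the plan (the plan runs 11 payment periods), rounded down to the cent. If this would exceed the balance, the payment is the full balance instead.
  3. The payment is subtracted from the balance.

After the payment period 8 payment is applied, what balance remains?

Payment period 1: opening $7,048.53; interest $49.33 → $7,097.86; payment $645.26; balance $6,452.60
Payment period 2: opening $6,452.60; interest $49.33 → $6,501.93; payment $650.19; balance $5,851.74
Payment period 3: opening $5,851.74; interest $49.33 → $5,901.07; payment $655.67; balance $5,245.40
Payment period 4: opening $5,245.40; interest $49.33 → $5,294.73; payment $661.84; balance $4,632.89
Payment period 5: opening $4,632.89; interest $49.33 → $4,682.22; payment $668.88; balance $4,013.34
Payment period 6: opening $4,013.34; interest $49.33 → $4,062.67; payment $677.11; balance $3,385.56
Payment period 7: opening $3,385.56; interest $49.33 → $3,434.89; payment $686.97; balance $2,747.92
Payment period 8: opening $2,747.92; interest $49.33 → $2,797.25; payment $699.31; balance $2,097.94

$2,097.94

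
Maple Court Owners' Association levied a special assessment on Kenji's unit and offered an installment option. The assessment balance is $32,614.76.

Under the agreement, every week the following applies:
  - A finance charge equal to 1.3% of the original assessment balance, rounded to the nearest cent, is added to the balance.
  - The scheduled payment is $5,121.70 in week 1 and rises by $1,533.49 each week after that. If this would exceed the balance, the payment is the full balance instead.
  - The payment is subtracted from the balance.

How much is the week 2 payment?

Week 1: opening $32,614.76; interest $423.99 → $33,038.75; payment $5,121.70; balance $27,917.05
Week 2: opening $27,917.05; interest $423.99 → $28,341.04; payment $6,655.19; balance $21,685.85

$6,655.19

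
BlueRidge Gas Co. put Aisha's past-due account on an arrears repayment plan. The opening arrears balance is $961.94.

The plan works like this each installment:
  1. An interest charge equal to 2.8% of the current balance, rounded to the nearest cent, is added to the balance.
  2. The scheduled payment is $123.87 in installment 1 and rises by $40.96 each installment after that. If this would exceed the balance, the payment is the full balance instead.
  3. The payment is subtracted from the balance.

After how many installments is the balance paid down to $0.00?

6

# | Opening | Interest | Payment | End bal
1 | $961.94 | $26.93 | $123.87 | $865.00
2 | $865.00 | $24.22 | $164.83 | $724.39
3 | $724.39 | $20.28 | $205.79 | $538.88
4 | $538.88 | $15.09 | $246.75 | $307.22
5 | $307.22 | $8.60 | $287.71 | $28.11
6 | $28.11 | $0.79 | $28.90 | $0.00
Balance reaches $0.00 in installment 6.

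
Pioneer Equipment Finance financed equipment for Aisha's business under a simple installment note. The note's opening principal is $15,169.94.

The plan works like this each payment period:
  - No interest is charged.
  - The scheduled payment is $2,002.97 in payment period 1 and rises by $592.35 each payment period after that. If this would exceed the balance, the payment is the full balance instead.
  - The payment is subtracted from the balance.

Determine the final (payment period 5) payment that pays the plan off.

# | Opening | Payment | End bal
1 | $15,169.94 | $2,002.97 | $13,166.97
2 | $13,166.97 | $2,595.32 | $10,571.65
3 | $10,571.65 | $3,187.67 | $7,383.98
4 | $7,383.98 | $3,780.02 | $3,603.96
5 | $3,603.96 | $3,603.96 | $0.00

$3,603.96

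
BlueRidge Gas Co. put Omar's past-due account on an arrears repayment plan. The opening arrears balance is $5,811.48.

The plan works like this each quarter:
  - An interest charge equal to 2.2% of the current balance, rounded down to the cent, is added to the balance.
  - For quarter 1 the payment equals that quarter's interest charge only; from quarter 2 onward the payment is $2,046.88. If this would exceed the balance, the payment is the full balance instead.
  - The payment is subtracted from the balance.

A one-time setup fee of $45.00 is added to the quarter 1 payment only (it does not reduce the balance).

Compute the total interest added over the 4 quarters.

$383.81

Quarter 1: opening $5,811.48; interest $127.85 → $5,939.33; payment $127.85 (+ $45.00 fee); balance $5,811.48
Quarter 2: opening $5,811.48; interest $127.85 → $5,939.33; payment $2,046.88; balance $3,892.45
Quarter 3: opening $3,892.45; interest $85.63 → $3,978.08; payment $2,046.88; balance $1,931.20
Quarter 4: opening $1,931.20; interest $42.48 → $1,973.68; payment $1,973.68; balance $0.00
Total interest: $127.85 + $127.85 + $85.63 + $42.48 = $383.81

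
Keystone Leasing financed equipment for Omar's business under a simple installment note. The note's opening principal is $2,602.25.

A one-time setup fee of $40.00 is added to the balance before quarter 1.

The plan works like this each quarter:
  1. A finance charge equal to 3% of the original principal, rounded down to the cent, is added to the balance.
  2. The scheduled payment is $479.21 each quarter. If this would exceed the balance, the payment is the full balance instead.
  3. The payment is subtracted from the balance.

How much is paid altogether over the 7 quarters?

# | Opening | Interest | Payment | End bal
1 | $2,642.25 | $78.06 | $479.21 | $2,241.10
2 | $2,241.10 | $78.06 | $479.21 | $1,839.95
3 | $1,839.95 | $78.06 | $479.21 | $1,438.80
4 | $1,438.80 | $78.06 | $479.21 | $1,037.65
5 | $1,037.65 | $78.06 | $479.21 | $636.50
6 | $636.50 | $78.06 | $479.21 | $235.35
7 | $235.35 | $78.06 | $313.41 | $0.00
Total paid: $3,188.67

$3,188.67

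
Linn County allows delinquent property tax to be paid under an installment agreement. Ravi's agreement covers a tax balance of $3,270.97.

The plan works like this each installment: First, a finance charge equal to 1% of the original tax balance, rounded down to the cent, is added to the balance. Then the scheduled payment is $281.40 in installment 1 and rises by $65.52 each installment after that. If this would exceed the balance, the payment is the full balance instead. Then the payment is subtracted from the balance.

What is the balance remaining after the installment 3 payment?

Installment 1: opening $3,270.97; interest $32.70 → $3,303.67; payment $281.40; balance $3,022.27
Installment 2: opening $3,022.27; interest $32.70 → $3,054.97; payment $346.92; balance $2,708.05
Installment 3: opening $2,708.05; interest $32.70 → $2,740.75; payment $412.44; balance $2,328.31

$2,328.31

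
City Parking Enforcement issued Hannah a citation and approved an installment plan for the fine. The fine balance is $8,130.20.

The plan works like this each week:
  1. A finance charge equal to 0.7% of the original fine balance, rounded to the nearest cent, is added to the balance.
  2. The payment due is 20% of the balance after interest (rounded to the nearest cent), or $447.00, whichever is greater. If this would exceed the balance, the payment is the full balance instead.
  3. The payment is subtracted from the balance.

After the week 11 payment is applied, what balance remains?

Week 1: opening $8,130.20; interest $56.91 → $8,187.11; payment $1,637.42; balance $6,549.69
Week 2: opening $6,549.69; interest $56.91 → $6,606.60; payment $1,321.32; balance $5,285.28
Week 3: opening $5,285.28; interest $56.91 → $5,342.19; payment $1,068.44; balance $4,273.75
Week 4: opening $4,273.75; interest $56.91 → $4,330.66; payment $866.13; balance $3,464.53
Week 5: opening $3,464.53; interest $56.91 → $3,521.44; payment $704.29; balance $2,817.15
Week 6: opening $2,817.15; interest $56.91 → $2,874.06; payment $574.81; balance $2,299.25
Week 7: opening $2,299.25; interest $56.91 → $2,356.16; payment $471.23; balance $1,884.93
Week 8: opening $1,884.93; interest $56.91 → $1,941.84; payment $447.00; balance $1,494.84
Week 9: opening $1,494.84; interest $56.91 → $1,551.75; payment $447.00; balance $1,104.75
Week 10: opening $1,104.75; interest $56.91 → $1,161.66; payment $447.00; balance $714.66
Week 11: opening $714.66; interest $56.91 → $771.57; payment $447.00; balance $324.57

$324.57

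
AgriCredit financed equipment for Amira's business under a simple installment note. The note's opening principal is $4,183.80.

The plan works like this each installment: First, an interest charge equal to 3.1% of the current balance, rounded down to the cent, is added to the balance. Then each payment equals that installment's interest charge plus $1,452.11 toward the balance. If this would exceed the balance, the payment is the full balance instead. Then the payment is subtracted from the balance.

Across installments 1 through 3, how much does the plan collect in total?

Installment 1: opening $4,183.80; interest $129.69 → $4,313.49; payment $1,581.80; balance $2,731.69
Installment 2: opening $2,731.69; interest $84.68 → $2,816.37; payment $1,536.79; balance $1,279.58
Installment 3: opening $1,279.58; interest $39.66 → $1,319.24; payment $1,319.24; balance $0.00
Total paid: $4,437.83

$4,437.83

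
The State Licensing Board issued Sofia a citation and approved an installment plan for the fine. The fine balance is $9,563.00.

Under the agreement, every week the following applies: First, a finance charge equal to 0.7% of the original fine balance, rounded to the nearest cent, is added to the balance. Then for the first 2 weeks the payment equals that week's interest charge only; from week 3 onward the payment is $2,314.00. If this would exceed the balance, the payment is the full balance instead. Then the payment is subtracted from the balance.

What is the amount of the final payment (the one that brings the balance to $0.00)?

Week 1: $9,563.00 +$66.94 interest = $9,629.94; pay $66.94 → $9,563.00
Week 2: $9,563.00 +$66.94 interest = $9,629.94; pay $66.94 → $9,563.00
Week 3: $9,563.00 +$66.94 interest = $9,629.94; pay $2,314.00 → $7,315.94
Week 4: $7,315.94 +$66.94 interest = $7,382.88; pay $2,314.00 → $5,068.88
Week 5: $5,068.88 +$66.94 interest = $5,135.82; pay $2,314.00 → $2,821.82
Week 6: $2,821.82 +$66.94 interest = $2,888.76; pay $2,314.00 → $574.76
Week 7: $574.76 +$66.94 interest = $641.70; pay $641.70 → $0.00

$641.70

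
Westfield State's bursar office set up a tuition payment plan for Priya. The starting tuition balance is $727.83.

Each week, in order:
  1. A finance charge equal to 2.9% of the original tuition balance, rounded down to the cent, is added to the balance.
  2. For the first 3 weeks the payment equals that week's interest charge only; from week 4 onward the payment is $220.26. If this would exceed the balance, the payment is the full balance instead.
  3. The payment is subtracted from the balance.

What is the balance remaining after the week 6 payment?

$130.35

Week 1: opening $727.83; interest $21.10 → $748.93; payment $21.10; balance $727.83
Week 2: opening $727.83; interest $21.10 → $748.93; payment $21.10; balance $727.83
Week 3: opening $727.83; interest $21.10 → $748.93; payment $21.10; balance $727.83
Week 4: opening $727.83; interest $21.10 → $748.93; payment $220.26; balance $528.67
Week 5: opening $528.67; interest $21.10 → $549.77; payment $220.26; balance $329.51
Week 6: opening $329.51; interest $21.10 → $350.61; payment $220.26; balance $130.35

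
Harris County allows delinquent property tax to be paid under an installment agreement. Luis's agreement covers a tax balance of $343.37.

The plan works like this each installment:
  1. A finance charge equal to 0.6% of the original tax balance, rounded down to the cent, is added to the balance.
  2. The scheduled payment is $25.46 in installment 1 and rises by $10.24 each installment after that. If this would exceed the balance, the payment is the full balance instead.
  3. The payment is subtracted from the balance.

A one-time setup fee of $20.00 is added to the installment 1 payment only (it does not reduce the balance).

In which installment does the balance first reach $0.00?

Installment 1: $343.37 +$2.06 interest = $345.43; pay $25.46 (+ $20.00 fee) → $319.97
Installment 2: $319.97 +$2.06 interest = $322.03; pay $35.70 → $286.33
Installment 3: $286.33 +$2.06 interest = $288.39; pay $45.94 → $242.45
Installment 4: $242.45 +$2.06 interest = $244.51; pay $56.18 → $188.33
Installment 5: $188.33 +$2.06 interest = $190.39; pay $66.42 → $123.97
Installment 6: $123.97 +$2.06 interest = $126.03; pay $76.66 → $49.37
Installment 7: $49.37 +$2.06 interest = $51.43; pay $51.43 → $0.00
Balance reaches $0.00 in installment 7.

7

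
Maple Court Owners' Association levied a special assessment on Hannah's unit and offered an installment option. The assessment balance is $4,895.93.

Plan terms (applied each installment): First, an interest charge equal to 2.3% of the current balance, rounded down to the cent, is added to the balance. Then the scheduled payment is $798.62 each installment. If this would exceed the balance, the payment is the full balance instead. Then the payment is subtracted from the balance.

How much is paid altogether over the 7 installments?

$5,339.80

Installment 1: $4,895.93 +$112.60 interest = $5,008.53; pay $798.62 → $4,209.91
Installment 2: $4,209.91 +$96.82 interest = $4,306.73; pay $798.62 → $3,508.11
Installment 3: $3,508.11 +$80.68 interest = $3,588.79; pay $798.62 → $2,790.17
Installment 4: $2,790.17 +$64.17 interest = $2,854.34; pay $798.62 → $2,055.72
Installment 5: $2,055.72 +$47.28 interest = $2,103.00; pay $798.62 → $1,304.38
Installment 6: $1,304.38 +$30.00 interest = $1,334.38; pay $798.62 → $535.76
Installment 7: $535.76 +$12.32 interest = $548.08; pay $548.08 → $0.00
Total paid: $5,339.80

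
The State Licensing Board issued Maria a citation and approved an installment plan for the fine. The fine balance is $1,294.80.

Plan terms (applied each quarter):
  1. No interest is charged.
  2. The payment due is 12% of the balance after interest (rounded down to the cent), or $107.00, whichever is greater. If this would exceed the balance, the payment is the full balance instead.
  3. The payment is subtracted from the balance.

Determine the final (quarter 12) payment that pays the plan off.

$26.38

Quarter 1: opening $1,294.80; payment $155.37; balance $1,139.43
Quarter 2: opening $1,139.43; payment $136.73; balance $1,002.70
Quarter 3: opening $1,002.70; payment $120.32; balance $882.38
Quarter 4: opening $882.38; payment $107.00; balance $775.38
Quarter 5: opening $775.38; payment $107.00; balance $668.38
Quarter 6: opening $668.38; payment $107.00; balance $561.38
Quarter 7: opening $561.38; payment $107.00; balance $454.38
Quarter 8: opening $454.38; payment $107.00; balance $347.38
Quarter 9: opening $347.38; payment $107.00; balance $240.38
Quarter 10: opening $240.38; payment $107.00; balance $133.38
Quarter 11: opening $133.38; payment $107.00; balance $26.38
Quarter 12: opening $26.38; payment $26.38; balance $0.00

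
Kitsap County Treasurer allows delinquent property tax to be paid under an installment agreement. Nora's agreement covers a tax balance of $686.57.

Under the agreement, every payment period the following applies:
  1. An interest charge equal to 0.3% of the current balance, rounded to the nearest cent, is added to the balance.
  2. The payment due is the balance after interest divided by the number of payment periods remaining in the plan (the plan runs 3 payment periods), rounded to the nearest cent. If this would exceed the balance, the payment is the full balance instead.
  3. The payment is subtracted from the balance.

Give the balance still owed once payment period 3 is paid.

$0.00

Payment period 1: $686.57 +$2.06 interest = $688.63; pay $229.54 → $459.09
Payment period 2: $459.09 +$1.38 interest = $460.47; pay $230.24 → $230.23
Payment period 3: $230.23 +$0.69 interest = $230.92; pay $230.92 → $0.00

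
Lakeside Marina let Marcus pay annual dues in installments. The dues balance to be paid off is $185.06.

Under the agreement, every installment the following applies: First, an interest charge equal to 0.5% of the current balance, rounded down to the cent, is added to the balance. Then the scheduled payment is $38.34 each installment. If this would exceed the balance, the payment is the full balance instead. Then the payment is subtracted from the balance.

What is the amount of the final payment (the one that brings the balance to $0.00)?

$34.43

Installment 1: opening $185.06; interest $0.92 → $185.98; payment $38.34; balance $147.64
Installment 2: opening $147.64; interest $0.73 → $148.37; payment $38.34; balance $110.03
Installment 3: opening $110.03; interest $0.55 → $110.58; payment $38.34; balance $72.24
Installment 4: opening $72.24; interest $0.36 → $72.60; payment $38.34; balance $34.26
Installment 5: opening $34.26; interest $0.17 → $34.43; payment $34.43; balance $0.00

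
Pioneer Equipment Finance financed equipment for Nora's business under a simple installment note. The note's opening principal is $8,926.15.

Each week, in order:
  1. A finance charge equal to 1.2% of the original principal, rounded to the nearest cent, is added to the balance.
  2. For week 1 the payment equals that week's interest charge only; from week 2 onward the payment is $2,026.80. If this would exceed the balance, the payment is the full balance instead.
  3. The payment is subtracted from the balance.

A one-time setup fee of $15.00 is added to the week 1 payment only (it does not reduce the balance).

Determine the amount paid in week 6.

Week 1: opening $8,926.15; interest $107.11 → $9,033.26; payment $107.11 (+ $15.00 fee); balance $8,926.15
Week 2: opening $8,926.15; interest $107.11 → $9,033.26; payment $2,026.80; balance $7,006.46
Week 3: opening $7,006.46; interest $107.11 → $7,113.57; payment $2,026.80; balance $5,086.77
Week 4: opening $5,086.77; interest $107.11 → $5,193.88; payment $2,026.80; balance $3,167.08
Week 5: opening $3,167.08; interest $107.11 → $3,274.19; payment $2,026.80; balance $1,247.39
Week 6: opening $1,247.39; interest $107.11 → $1,354.50; payment $1,354.50; balance $0.00

$1,354.50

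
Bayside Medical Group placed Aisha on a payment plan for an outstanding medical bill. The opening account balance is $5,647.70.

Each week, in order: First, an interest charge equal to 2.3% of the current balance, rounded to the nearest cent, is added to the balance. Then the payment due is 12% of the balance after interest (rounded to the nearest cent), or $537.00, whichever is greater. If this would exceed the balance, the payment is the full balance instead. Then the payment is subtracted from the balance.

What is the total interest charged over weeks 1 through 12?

# | Opening | Interest | Payment | End bal
1 | $5,647.70 | $129.90 | $693.31 | $5,084.29
2 | $5,084.29 | $116.94 | $624.15 | $4,577.08
3 | $4,577.08 | $105.27 | $561.88 | $4,120.47
4 | $4,120.47 | $94.77 | $537.00 | $3,678.24
5 | $3,678.24 | $84.60 | $537.00 | $3,225.84
6 | $3,225.84 | $74.19 | $537.00 | $2,763.03
7 | $2,763.03 | $63.55 | $537.00 | $2,289.58
8 | $2,289.58 | $52.66 | $537.00 | $1,805.24
9 | $1,805.24 | $41.52 | $537.00 | $1,309.76
10 | $1,309.76 | $30.12 | $537.00 | $802.88
11 | $802.88 | $18.47 | $537.00 | $284.35
12 | $284.35 | $6.54 | $290.89 | $0.00
Total interest: $129.90 + $116.94 + $105.27 + $94.77 + $84.60 + $74.19 + $63.55 + $52.66 + $41.52 + $30.12 + $18.47 + $6.54 = $818.53

$818.53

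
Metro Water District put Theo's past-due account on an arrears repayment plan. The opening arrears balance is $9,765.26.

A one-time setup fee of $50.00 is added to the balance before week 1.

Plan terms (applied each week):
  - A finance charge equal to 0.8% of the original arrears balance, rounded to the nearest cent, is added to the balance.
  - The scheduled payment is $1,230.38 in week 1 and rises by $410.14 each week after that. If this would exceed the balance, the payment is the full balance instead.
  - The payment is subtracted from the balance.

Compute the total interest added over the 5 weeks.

Week 1: opening $9,815.26; interest $78.12 → $9,893.38; payment $1,230.38; balance $8,663.00
Week 2: opening $8,663.00; interest $78.12 → $8,741.12; payment $1,640.52; balance $7,100.60
Week 3: opening $7,100.60; interest $78.12 → $7,178.72; payment $2,050.66; balance $5,128.06
Week 4: opening $5,128.06; interest $78.12 → $5,206.18; payment $2,460.80; balance $2,745.38
Week 5: opening $2,745.38; interest $78.12 → $2,823.50; payment $2,823.50; balance $0.00
Total interest: $78.12 + $78.12 + $78.12 + $78.12 + $78.12 = $390.60

$390.60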